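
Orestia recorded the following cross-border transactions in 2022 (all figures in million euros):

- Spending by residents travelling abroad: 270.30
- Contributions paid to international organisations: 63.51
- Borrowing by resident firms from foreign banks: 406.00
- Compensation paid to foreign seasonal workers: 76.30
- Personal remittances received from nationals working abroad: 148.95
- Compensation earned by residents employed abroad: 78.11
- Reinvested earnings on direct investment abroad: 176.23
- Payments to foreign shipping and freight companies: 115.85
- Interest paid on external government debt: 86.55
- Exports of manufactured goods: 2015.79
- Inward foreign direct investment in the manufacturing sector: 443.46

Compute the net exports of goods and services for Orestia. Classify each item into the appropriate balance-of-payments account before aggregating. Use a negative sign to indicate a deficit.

Goods: 2015.79
Services: -270.30 - 115.85 = -386.15
Trade balance = 2015.79 + (-386.15) = 1629.64
(Excluded from the trade balance — secondary income: contributions paid to international organisations 63.51, personal remittances received from nationals working abroad 148.95; financial account: borrowing by resident firms from foreign banks 406.00, inward foreign direct investment in the manufacturing sector 443.46; primary income: compensation paid to foreign seasonal workers 76.30, compensation earned by residents employed abroad 78.11, reinvested earnings on direct investment abroad 176.23, interest paid on external government debt 86.55.)

1629.64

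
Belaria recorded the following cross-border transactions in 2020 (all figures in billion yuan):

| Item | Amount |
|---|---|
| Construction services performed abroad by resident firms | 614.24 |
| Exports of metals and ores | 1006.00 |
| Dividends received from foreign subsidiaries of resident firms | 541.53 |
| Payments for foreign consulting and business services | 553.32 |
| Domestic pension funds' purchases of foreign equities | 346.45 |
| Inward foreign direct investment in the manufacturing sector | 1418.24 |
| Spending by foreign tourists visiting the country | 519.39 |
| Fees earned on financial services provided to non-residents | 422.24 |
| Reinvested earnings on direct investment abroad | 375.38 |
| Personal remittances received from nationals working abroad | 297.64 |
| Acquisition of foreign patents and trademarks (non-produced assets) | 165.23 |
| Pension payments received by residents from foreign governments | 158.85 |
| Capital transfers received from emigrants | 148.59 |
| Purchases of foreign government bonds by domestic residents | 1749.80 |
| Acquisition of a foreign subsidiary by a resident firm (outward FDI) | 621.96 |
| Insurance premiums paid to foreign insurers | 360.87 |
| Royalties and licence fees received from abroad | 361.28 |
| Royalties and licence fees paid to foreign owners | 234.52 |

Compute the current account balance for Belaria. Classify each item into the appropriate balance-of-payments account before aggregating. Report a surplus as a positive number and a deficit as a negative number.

Goods: 1006.00
Services: 519.39 - 234.52 + 422.24 + 361.28 - 360.87 + 614.24 - 553.32 = 768.44
Primary income: 541.53 + 375.38 = 916.91
Secondary income: 158.85 + 297.64 = 456.49
Current account = 1006.00 + 768.44 + 916.91 + 456.49 = 3147.84
(Excluded from the current account — financial account: domestic pension funds' purchases of foreign equities 346.45, inward foreign direct investment in the manufacturing sector 1418.24, purchases of foreign government bonds by domestic residents 1749.80, acquisition of a foreign subsidiary by a resident firm (outward FDI) 621.96; capital account: acquisition of foreign patents and trademarks (non-produced assets) 165.23, capital transfers received from emigrants 148.59.)

3147.84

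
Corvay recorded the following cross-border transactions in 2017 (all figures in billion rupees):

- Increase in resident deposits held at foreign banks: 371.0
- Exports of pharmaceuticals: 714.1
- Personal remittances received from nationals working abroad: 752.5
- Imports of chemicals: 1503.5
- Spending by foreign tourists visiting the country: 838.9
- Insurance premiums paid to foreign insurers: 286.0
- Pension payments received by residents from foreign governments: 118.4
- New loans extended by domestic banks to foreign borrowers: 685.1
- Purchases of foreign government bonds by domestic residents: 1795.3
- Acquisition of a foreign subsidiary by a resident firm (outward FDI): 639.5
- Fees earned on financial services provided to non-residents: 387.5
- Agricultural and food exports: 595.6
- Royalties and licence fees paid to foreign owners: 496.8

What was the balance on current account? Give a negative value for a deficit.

1120.7

Goods: 595.6 - 1503.5 + 714.1 = -193.8
Services: 387.5 - 286.0 - 496.8 + 838.9 = 443.6
Secondary income: 752.5 + 118.4 = 870.9
Current account = (-193.8) + 443.6 + 870.9 = 1120.7
(Excluded from the current account — financial account: increase in resident deposits held at foreign banks 371.0, new loans extended by domestic banks to foreign borrowers 685.1, purchases of foreign government bonds by domestic residents 1795.3, acquisition of a foreign subsidiary by a resident firm (outward FDI) 639.5.)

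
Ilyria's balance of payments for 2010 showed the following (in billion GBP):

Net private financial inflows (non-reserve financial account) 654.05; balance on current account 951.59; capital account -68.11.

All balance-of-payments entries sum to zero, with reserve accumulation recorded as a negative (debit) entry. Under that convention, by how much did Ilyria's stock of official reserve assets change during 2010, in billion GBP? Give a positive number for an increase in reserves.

Official reserve transactions balance = -(951.59 + (-68.11) + 654.05) = -1537.53
An accumulation of reserves is recorded as a debit (negative entry), so the change in the stock of reserves is the negative of that balance.
Change in official reserves = -(-1537.53) = 1537.53

1537.53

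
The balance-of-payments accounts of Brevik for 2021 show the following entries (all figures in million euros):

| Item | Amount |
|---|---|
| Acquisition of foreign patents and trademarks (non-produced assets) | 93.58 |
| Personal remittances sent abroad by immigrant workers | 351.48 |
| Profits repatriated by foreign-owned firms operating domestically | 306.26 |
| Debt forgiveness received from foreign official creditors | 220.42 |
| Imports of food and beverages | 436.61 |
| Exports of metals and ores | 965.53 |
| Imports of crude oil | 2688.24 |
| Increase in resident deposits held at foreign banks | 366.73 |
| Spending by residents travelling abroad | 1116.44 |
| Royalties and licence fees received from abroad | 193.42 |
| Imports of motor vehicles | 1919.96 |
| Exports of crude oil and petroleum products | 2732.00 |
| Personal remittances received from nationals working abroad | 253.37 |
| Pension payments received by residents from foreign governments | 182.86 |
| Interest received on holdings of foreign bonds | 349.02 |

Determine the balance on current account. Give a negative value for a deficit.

Goods: 2732.00 + 965.53 - 2688.24 - 436.61 - 1919.96 = -1347.28
Services: -1116.44 + 193.42 = -923.02
Primary income: 349.02 - 306.26 = 42.76
Secondary income: 182.86 + 253.37 - 351.48 = 84.75
Current account = (-1347.28) + (-923.02) + 42.76 + 84.75 = -2142.79
(Excluded from the current account — capital account: acquisition of foreign patents and trademarks (non-produced assets) 93.58, debt forgiveness received from foreign official creditors 220.42; financial account: increase in resident deposits held at foreign banks 366.73.)

-2142.79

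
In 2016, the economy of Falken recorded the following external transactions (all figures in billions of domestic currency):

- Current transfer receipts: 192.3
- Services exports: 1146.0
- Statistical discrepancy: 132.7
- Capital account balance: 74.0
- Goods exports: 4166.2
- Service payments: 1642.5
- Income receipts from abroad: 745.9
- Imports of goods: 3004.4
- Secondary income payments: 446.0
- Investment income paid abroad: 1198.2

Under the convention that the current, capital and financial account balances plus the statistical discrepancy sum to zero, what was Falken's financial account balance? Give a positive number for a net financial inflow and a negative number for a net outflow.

Goods balance = 4166.2 - 3004.4 = 1161.8
Services balance = 1146.0 - 1642.5 = -496.5
Trade balance (goods + services) = 1161.8 + (-496.5) = 665.3
Net primary income = 745.9 - 1198.2 = -452.3
Net secondary income = 192.3 - 446.0 = -253.7
Current account = 665.3 + (-452.3) + (-253.7) = -40.7
Financial account = -(-40.7 + 74.0 + 132.7) = -166.0

-166.0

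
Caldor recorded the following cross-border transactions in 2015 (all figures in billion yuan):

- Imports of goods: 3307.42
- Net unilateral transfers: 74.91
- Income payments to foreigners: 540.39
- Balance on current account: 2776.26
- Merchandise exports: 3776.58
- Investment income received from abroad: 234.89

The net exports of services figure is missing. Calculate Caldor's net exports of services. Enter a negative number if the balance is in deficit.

2537.69

Current account = goods balance + services balance + net primary income + net secondary income
Sum of the known components = 238.57
Net exports of services = CA - (known components) = 2776.26 - 238.57 = 2537.69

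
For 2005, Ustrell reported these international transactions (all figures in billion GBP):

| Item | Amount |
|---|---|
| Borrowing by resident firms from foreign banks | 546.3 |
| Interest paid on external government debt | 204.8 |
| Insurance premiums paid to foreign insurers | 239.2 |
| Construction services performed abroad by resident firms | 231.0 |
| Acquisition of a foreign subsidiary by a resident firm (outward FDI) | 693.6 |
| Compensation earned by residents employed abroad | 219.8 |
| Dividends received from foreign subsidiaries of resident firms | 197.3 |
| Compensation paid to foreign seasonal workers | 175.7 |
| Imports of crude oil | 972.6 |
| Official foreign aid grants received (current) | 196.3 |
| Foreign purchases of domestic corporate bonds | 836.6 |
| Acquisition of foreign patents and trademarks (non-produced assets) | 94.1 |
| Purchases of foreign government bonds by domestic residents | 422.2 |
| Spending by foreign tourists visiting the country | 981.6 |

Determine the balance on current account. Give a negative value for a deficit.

233.7

Goods: -972.6
Services: -239.2 + 981.6 + 231.0 = 973.4
Primary income: 197.3 - 204.8 - 175.7 + 219.8 = 36.6
Secondary income: 196.3
Current account = (-972.6) + 973.4 + 36.6 + 196.3 = 233.7
(Excluded from the current account — financial account: borrowing by resident firms from foreign banks 546.3, acquisition of a foreign subsidiary by a resident firm (outward FDI) 693.6, foreign purchases of domestic corporate bonds 836.6, purchases of foreign government bonds by domestic residents 422.2; capital account: acquisition of foreign patents and trademarks (non-produced assets) 94.1.)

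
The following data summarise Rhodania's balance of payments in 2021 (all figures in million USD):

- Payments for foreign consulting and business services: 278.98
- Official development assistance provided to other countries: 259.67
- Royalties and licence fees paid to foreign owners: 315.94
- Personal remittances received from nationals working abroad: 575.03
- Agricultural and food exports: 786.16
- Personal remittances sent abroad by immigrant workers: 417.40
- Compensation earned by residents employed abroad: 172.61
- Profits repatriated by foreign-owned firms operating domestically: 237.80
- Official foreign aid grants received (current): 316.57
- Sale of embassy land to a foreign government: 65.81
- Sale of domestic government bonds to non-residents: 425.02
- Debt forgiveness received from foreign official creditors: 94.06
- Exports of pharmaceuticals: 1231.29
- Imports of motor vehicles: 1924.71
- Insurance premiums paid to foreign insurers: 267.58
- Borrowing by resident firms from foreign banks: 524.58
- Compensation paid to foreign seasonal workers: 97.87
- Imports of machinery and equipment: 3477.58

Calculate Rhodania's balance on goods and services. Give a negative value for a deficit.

Goods: -3477.58 + 1231.29 + 786.16 - 1924.71 = -3384.84
Services: -267.58 - 278.98 - 315.94 = -862.50
Trade balance = -3384.84 + (-862.50) = -4247.34
(Excluded from the trade balance — secondary income: official development assistance provided to other countries 259.67, personal remittances received from nationals working abroad 575.03, personal remittances sent abroad by immigrant workers 417.40, official foreign aid grants received (current) 316.57; primary income: compensation earned by residents employed abroad 172.61, profits repatriated by foreign-owned firms operating domestically 237.80, compensation paid to foreign seasonal workers 97.87; capital account: sale of embassy land to a foreign government 65.81, debt forgiveness received from foreign official creditors 94.06; financial account: sale of domestic government bonds to non-residents 425.02, borrowing by resident firms from foreign banks 524.58.)

-4247.34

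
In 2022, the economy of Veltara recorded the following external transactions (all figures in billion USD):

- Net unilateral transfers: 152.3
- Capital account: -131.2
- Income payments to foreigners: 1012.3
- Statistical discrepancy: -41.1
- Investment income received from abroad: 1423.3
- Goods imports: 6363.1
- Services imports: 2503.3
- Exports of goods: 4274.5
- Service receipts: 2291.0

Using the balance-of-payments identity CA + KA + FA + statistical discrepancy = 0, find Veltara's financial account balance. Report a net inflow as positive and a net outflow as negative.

1909.9

Goods balance = 4274.5 - 6363.1 = -2088.6
Services balance = 2291.0 - 2503.3 = -212.3
Trade balance (goods + services) = -2088.6 + (-212.3) = -2300.9
Net primary income = 1423.3 - 1012.3 = 411.0
Net secondary income = 152.3
Current account = -2300.9 + 411.0 + 152.3 = -1737.6
Financial account = -(-1737.6 + (-131.2) + (-41.1)) = 1909.9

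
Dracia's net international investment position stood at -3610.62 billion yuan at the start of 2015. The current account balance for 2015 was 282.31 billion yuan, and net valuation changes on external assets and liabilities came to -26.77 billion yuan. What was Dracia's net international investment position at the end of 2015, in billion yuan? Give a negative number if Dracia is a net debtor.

Change in NIIP = current account + net valuation change = 282.31 + (-26.77) = 255.54
End-of-year NIIP = -3610.62 + 255.54 = -3355.08

-3355.08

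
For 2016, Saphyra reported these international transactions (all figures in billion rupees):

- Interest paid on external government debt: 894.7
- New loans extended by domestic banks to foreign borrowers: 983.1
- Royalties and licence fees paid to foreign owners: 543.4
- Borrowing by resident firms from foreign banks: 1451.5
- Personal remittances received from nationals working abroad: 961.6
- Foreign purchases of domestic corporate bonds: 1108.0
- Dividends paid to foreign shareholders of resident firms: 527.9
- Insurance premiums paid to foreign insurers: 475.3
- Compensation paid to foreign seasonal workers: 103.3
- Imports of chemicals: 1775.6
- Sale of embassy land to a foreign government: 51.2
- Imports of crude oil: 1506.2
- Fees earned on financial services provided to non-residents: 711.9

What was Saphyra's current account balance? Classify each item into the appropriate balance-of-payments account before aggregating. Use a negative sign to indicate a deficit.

-4152.9

Goods: -1506.2 - 1775.6 = -3281.8
Services: 711.9 - 475.3 - 543.4 = -306.8
Primary income: -894.7 - 103.3 - 527.9 = -1525.9
Secondary income: 961.6
Current account = (-3281.8) + (-306.8) + (-1525.9) + 961.6 = -4152.9
(Excluded from the current account — financial account: new loans extended by domestic banks to foreign borrowers 983.1, borrowing by resident firms from foreign banks 1451.5, foreign purchases of domestic corporate bonds 1108.0; capital account: sale of embassy land to a foreign government 51.2.)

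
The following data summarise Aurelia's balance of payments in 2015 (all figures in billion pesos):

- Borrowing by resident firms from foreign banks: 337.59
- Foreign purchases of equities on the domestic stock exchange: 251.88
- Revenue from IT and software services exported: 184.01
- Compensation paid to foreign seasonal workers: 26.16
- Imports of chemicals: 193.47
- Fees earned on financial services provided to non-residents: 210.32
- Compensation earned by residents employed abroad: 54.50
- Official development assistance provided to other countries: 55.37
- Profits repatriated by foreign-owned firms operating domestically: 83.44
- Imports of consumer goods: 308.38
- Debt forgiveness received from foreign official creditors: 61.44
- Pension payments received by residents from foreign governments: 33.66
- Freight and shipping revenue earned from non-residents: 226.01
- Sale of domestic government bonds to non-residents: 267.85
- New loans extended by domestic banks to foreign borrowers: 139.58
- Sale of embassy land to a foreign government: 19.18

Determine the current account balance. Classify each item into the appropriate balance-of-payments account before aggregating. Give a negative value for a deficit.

41.68

Goods: -193.47 - 308.38 = -501.85
Services: 226.01 + 210.32 + 184.01 = 620.34
Primary income: -26.16 + 54.50 - 83.44 = -55.10
Secondary income: 33.66 - 55.37 = -21.71
Current account = (-501.85) + 620.34 + (-55.10) + (-21.71) = 41.68
(Excluded from the current account — financial account: borrowing by resident firms from foreign banks 337.59, foreign purchases of equities on the domestic stock exchange 251.88, sale of domestic government bonds to non-residents 267.85, new loans extended by domestic banks to foreign borrowers 139.58; capital account: debt forgiveness received from foreign official creditors 61.44, sale of embassy land to a foreign government 19.18.)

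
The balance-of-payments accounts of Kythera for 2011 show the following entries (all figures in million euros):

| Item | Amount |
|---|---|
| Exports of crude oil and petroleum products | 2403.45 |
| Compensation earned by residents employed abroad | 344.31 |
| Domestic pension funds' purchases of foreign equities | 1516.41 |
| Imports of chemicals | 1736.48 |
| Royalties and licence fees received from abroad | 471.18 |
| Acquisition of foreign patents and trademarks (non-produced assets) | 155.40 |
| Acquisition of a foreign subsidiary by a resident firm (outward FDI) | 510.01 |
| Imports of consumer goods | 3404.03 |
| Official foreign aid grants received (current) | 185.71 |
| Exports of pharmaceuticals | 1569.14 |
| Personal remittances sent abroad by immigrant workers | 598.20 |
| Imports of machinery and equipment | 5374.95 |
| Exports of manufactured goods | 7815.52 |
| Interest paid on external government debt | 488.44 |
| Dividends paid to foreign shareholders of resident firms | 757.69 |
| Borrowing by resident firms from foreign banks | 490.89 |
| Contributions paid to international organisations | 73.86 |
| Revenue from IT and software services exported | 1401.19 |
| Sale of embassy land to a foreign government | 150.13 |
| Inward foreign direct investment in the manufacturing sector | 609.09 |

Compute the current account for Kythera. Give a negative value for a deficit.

1756.85

Goods: -3404.03 + 1569.14 - 1736.48 + 7815.52 + 2403.45 - 5374.95 = 1272.65
Services: 1401.19 + 471.18 = 1872.37
Primary income: -488.44 - 757.69 + 344.31 = -901.82
Secondary income: 185.71 - 73.86 - 598.20 = -486.35
Current account = 1272.65 + 1872.37 + (-901.82) + (-486.35) = 1756.85
(Excluded from the current account — financial account: domestic pension funds' purchases of foreign equities 1516.41, acquisition of a foreign subsidiary by a resident firm (outward FDI) 510.01, borrowing by resident firms from foreign banks 490.89, inward foreign direct investment in the manufacturing sector 609.09; capital account: acquisition of foreign patents and trademarks (non-produced assets) 155.40, sale of embassy land to a foreign government 150.13.)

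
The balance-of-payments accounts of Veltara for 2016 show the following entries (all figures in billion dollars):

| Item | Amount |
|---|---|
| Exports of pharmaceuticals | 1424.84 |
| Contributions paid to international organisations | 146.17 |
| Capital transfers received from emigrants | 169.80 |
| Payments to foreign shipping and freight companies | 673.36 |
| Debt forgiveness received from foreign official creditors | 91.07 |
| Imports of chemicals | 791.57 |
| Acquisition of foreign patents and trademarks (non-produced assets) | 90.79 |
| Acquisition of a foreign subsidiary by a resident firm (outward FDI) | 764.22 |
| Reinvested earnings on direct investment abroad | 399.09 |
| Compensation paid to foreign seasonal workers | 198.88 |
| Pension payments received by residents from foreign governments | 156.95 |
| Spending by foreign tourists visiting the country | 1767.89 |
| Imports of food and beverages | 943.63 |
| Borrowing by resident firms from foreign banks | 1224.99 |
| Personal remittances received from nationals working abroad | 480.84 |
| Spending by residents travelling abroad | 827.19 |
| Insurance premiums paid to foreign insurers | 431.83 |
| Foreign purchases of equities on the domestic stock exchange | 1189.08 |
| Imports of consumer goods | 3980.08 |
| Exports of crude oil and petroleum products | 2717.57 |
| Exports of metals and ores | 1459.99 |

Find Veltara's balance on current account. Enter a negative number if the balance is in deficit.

Goods: 1424.84 - 791.57 - 943.63 + 2717.57 - 3980.08 + 1459.99 = -112.88
Services: 1767.89 - 431.83 - 673.36 - 827.19 = -164.49
Primary income: -198.88 + 399.09 = 200.21
Secondary income: 156.95 - 146.17 + 480.84 = 491.62
Current account = (-112.88) + (-164.49) + 200.21 + 491.62 = 414.46
(Excluded from the current account — capital account: capital transfers received from emigrants 169.80, debt forgiveness received from foreign official creditors 91.07, acquisition of foreign patents and trademarks (non-produced assets) 90.79; financial account: acquisition of a foreign subsidiary by a resident firm (outward FDI) 764.22, borrowing by resident firms from foreign banks 1224.99, foreign purchases of equities on the domestic stock exchange 1189.08.)

414.46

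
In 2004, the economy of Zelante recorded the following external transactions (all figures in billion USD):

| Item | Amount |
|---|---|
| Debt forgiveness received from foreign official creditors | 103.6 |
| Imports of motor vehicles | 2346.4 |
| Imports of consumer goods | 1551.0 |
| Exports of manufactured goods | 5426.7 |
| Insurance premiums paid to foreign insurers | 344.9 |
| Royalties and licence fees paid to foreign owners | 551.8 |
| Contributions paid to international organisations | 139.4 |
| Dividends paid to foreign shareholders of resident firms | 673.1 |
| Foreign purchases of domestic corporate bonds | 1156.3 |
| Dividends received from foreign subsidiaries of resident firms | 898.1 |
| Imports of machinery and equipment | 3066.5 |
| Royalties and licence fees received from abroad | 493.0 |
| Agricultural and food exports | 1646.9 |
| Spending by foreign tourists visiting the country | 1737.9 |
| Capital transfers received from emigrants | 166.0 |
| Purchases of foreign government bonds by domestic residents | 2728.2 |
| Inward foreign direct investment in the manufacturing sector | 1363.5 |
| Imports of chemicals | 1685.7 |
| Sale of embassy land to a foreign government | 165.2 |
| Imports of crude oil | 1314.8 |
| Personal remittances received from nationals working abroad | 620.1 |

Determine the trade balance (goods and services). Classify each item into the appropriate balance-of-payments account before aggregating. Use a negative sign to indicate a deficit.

-1556.6

Goods: 1646.9 + 5426.7 - 1314.8 - 1551.0 - 3066.5 - 1685.7 - 2346.4 = -2890.8
Services: 1737.9 + 493.0 - 344.9 - 551.8 = 1334.2
Trade balance = -2890.8 + 1334.2 = -1556.6
(Excluded from the trade balance — capital account: debt forgiveness received from foreign official creditors 103.6, capital transfers received from emigrants 166.0, sale of embassy land to a foreign government 165.2; secondary income: contributions paid to international organisations 139.4, personal remittances received from nationals working abroad 620.1; primary income: dividends paid to foreign shareholders of resident firms 673.1, dividends received from foreign subsidiaries of resident firms 898.1; financial account: foreign purchases of domestic corporate bonds 1156.3, purchases of foreign government bonds by domestic residents 2728.2, inward foreign direct investment in the manufacturing sector 1363.5.)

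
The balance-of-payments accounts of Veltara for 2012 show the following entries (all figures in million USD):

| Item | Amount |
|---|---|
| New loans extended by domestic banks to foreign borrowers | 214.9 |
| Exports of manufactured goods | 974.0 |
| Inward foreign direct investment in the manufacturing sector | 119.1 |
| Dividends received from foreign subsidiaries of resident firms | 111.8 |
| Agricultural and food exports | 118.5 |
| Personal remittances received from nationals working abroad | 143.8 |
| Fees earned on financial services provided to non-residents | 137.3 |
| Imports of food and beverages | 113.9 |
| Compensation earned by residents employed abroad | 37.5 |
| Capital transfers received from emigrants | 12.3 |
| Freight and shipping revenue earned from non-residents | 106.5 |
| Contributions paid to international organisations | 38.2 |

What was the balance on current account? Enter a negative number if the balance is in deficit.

Goods: 118.5 + 974.0 - 113.9 = 978.6
Services: 106.5 + 137.3 = 243.8
Primary income: 111.8 + 37.5 = 149.3
Secondary income: -38.2 + 143.8 = 105.6
Current account = 978.6 + 243.8 + 149.3 + 105.6 = 1477.3
(Excluded from the current account — financial account: new loans extended by domestic banks to foreign borrowers 214.9, inward foreign direct investment in the manufacturing sector 119.1; capital account: capital transfers received from emigrants 12.3.)

1477.3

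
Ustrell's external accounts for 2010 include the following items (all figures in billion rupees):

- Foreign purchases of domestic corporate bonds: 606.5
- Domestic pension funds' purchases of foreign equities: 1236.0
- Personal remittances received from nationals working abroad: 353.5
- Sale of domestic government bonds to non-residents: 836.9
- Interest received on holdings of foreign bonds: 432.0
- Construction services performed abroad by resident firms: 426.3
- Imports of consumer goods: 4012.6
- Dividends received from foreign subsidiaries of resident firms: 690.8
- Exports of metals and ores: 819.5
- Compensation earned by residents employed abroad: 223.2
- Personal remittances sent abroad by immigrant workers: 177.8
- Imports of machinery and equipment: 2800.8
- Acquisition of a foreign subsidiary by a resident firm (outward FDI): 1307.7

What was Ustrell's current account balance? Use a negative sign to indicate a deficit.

Goods: -2800.8 + 819.5 - 4012.6 = -5993.9
Services: 426.3
Primary income: 223.2 + 690.8 + 432.0 = 1346.0
Secondary income: 353.5 - 177.8 = 175.7
Current account = (-5993.9) + 426.3 + 1346.0 + 175.7 = -4045.9
(Excluded from the current account — financial account: foreign purchases of domestic corporate bonds 606.5, domestic pension funds' purchases of foreign equities 1236.0, sale of domestic government bonds to non-residents 836.9, acquisition of a foreign subsidiary by a resident firm (outward FDI) 1307.7.)

-4045.9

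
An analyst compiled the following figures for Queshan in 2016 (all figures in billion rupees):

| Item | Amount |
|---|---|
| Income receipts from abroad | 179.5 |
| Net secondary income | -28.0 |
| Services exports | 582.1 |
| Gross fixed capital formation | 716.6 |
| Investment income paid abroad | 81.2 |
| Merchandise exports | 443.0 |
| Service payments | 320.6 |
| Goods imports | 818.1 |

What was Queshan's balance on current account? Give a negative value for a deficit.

Goods balance = 443.0 - 818.1 = -375.1
Services balance = 582.1 - 320.6 = 261.5
Trade balance (goods + services) = -375.1 + 261.5 = -113.6
Net primary income = 179.5 - 81.2 = 98.3
Net secondary income = -28.0
Current account = -113.6 + 98.3 + (-28.0) = -43.3

-43.3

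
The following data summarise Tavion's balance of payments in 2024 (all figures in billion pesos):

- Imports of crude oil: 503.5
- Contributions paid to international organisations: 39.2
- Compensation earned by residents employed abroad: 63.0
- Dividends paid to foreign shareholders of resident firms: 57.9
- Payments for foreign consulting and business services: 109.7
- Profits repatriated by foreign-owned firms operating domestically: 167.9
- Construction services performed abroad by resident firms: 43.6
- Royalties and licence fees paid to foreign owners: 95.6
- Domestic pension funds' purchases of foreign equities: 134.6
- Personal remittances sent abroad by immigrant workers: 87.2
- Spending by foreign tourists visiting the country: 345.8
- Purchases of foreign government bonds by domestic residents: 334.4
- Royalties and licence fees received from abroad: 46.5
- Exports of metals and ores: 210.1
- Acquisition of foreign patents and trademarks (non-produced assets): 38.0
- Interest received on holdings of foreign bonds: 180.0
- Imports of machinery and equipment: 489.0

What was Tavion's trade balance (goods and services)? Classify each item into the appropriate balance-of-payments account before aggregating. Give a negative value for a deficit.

-551.8

Goods: 210.1 - 489.0 - 503.5 = -782.4
Services: 345.8 + 46.5 + 43.6 - 95.6 - 109.7 = 230.6
Trade balance = -782.4 + 230.6 = -551.8
(Excluded from the trade balance — secondary income: contributions paid to international organisations 39.2, personal remittances sent abroad by immigrant workers 87.2; primary income: compensation earned by residents employed abroad 63.0, dividends paid to foreign shareholders of resident firms 57.9, profits repatriated by foreign-owned firms operating domestically 167.9, interest received on holdings of foreign bonds 180.0; financial account: domestic pension funds' purchases of foreign equities 134.6, purchases of foreign government bonds by domestic residents 334.4; capital account: acquisition of foreign patents and trademarks (non-produced assets) 38.0.)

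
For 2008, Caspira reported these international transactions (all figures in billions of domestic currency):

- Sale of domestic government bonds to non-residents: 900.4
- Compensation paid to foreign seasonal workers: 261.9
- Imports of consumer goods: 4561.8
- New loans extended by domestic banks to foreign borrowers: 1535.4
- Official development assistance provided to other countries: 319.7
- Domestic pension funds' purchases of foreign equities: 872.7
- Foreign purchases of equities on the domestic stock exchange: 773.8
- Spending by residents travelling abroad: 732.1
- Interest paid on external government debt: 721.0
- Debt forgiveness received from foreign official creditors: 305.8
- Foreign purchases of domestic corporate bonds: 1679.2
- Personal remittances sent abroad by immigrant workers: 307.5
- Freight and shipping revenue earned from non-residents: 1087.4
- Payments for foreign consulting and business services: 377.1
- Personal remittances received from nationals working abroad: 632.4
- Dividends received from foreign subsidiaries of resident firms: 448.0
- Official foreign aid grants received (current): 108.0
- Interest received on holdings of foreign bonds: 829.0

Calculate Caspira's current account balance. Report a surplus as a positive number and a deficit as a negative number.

Goods: -4561.8
Services: 1087.4 - 732.1 - 377.1 = -21.8
Primary income: -721.0 + 448.0 + 829.0 - 261.9 = 294.1
Secondary income: 108.0 + 632.4 - 307.5 - 319.7 = 113.2
Current account = (-4561.8) + (-21.8) + 294.1 + 113.2 = -4176.3
(Excluded from the current account — financial account: sale of domestic government bonds to non-residents 900.4, new loans extended by domestic banks to foreign borrowers 1535.4, domestic pension funds' purchases of foreign equities 872.7, foreign purchases of equities on the domestic stock exchange 773.8, foreign purchases of domestic corporate bonds 1679.2; capital account: debt forgiveness received from foreign official creditors 305.8.)

-4176.3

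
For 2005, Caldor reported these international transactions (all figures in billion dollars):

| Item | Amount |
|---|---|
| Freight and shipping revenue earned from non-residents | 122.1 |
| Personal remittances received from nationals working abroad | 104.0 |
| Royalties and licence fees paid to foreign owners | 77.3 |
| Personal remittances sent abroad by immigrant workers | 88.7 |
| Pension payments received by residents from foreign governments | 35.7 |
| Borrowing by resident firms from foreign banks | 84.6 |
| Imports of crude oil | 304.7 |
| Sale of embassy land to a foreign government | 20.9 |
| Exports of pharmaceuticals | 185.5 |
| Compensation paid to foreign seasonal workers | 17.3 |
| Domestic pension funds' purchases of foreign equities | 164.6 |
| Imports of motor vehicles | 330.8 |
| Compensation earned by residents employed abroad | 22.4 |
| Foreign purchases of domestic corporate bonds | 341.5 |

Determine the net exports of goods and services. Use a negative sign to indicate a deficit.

Goods: -304.7 + 185.5 - 330.8 = -450.0
Services: -77.3 + 122.1 = 44.8
Trade balance = -450.0 + 44.8 = -405.2
(Excluded from the trade balance — secondary income: personal remittances received from nationals working abroad 104.0, personal remittances sent abroad by immigrant workers 88.7, pension payments received by residents from foreign governments 35.7; financial account: borrowing by resident firms from foreign banks 84.6, domestic pension funds' purchases of foreign equities 164.6, foreign purchases of domestic corporate bonds 341.5; capital account: sale of embassy land to a foreign government 20.9; primary income: compensation paid to foreign seasonal workers 17.3, compensation earned by residents employed abroad 22.4.)

-405.2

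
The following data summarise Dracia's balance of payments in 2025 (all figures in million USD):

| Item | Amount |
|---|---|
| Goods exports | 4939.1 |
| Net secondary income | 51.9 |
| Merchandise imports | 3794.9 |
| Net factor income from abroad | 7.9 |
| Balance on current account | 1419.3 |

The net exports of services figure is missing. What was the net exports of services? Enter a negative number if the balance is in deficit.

Current account = goods balance + services balance + net primary income + net secondary income
Sum of the known components = 1204.0
Net exports of services = CA - (known components) = 1419.3 - 1204.0 = 215.3

215.3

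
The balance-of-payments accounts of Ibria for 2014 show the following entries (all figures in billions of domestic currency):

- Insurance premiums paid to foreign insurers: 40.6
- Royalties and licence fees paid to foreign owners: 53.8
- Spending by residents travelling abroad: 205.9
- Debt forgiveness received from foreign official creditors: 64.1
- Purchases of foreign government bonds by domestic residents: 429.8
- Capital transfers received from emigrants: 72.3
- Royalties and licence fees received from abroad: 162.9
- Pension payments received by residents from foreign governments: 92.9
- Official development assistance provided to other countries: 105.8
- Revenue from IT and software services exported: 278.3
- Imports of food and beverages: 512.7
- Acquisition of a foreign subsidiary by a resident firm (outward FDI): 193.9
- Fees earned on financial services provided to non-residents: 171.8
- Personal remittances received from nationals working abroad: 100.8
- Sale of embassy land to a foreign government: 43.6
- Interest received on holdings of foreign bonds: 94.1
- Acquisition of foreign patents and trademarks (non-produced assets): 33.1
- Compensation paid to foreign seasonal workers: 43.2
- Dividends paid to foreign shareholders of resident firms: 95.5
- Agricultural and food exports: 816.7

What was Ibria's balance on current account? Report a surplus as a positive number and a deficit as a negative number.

660.0

Goods: -512.7 + 816.7 = 304.0
Services: 278.3 + 162.9 - 53.8 - 40.6 - 205.9 + 171.8 = 312.7
Primary income: -43.2 - 95.5 + 94.1 = -44.6
Secondary income: -105.8 + 100.8 + 92.9 = 87.9
Current account = 304.0 + 312.7 + (-44.6) + 87.9 = 660.0
(Excluded from the current account — capital account: debt forgiveness received from foreign official creditors 64.1, capital transfers received from emigrants 72.3, sale of embassy land to a foreign government 43.6, acquisition of foreign patents and trademarks (non-produced assets) 33.1; financial account: purchases of foreign government bonds by domestic residents 429.8, acquisition of a foreign subsidiary by a resident firm (outward FDI) 193.9.)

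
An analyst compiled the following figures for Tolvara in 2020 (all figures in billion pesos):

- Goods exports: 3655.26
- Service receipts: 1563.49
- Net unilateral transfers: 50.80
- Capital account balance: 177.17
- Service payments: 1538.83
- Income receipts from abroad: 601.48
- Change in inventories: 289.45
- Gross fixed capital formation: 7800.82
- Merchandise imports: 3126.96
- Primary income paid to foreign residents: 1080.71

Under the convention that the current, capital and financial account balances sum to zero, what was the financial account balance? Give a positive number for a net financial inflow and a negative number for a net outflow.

Goods balance = 3655.26 - 3126.96 = 528.30
Services balance = 1563.49 - 1538.83 = 24.66
Trade balance (goods + services) = 528.30 + 24.66 = 552.96
Net primary income = 601.48 - 1080.71 = -479.23
Net secondary income = 50.80
Current account = 552.96 + (-479.23) + 50.80 = 124.53
Financial account = -(124.53 + 177.17) = -301.70

-301.70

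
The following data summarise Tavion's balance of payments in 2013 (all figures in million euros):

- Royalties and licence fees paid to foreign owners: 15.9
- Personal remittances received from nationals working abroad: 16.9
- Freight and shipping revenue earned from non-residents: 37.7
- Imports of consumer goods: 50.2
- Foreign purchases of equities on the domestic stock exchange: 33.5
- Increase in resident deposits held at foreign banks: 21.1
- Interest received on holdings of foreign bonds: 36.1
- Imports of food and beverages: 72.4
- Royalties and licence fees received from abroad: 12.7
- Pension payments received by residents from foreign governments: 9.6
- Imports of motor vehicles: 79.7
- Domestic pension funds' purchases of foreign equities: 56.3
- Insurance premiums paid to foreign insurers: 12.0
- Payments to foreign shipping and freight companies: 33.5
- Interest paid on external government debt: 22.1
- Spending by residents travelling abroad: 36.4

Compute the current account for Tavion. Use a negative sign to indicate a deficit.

-209.2

Goods: -79.7 - 50.2 - 72.4 = -202.3
Services: 37.7 - 36.4 - 33.5 - 12.0 + 12.7 - 15.9 = -47.4
Primary income: -22.1 + 36.1 = 14.0
Secondary income: 16.9 + 9.6 = 26.5
Current account = (-202.3) + (-47.4) + 14.0 + 26.5 = -209.2
(Excluded from the current account — financial account: foreign purchases of equities on the domestic stock exchange 33.5, increase in resident deposits held at foreign banks 21.1, domestic pension funds' purchases of foreign equities 56.3.)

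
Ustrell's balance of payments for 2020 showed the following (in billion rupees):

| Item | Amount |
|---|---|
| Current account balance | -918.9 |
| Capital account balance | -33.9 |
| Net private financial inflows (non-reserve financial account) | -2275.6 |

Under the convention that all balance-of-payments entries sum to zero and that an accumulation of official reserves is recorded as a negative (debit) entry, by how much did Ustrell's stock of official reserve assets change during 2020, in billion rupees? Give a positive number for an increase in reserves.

-3228.4

Official reserve transactions balance = -((-918.9) + (-33.9) + (-2275.6)) = 3228.4
An accumulation of reserves is recorded as a debit (negative entry), so the change in the stock of reserves is the negative of that balance.
Change in official reserves = -(3228.4) = -3228.4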